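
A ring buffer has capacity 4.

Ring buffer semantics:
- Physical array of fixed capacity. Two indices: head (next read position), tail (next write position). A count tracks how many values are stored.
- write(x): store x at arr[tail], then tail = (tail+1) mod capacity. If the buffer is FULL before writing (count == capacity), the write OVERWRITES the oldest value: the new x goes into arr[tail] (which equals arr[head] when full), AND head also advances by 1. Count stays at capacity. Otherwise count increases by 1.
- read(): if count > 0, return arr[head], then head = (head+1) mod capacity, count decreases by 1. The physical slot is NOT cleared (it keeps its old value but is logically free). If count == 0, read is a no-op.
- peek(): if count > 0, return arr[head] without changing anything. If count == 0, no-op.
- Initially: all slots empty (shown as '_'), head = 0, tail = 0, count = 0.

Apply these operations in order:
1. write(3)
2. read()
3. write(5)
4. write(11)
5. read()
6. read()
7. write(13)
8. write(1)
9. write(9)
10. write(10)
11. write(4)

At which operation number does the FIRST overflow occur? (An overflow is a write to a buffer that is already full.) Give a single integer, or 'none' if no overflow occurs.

After op 1 (write(3)): arr=[3 _ _ _] head=0 tail=1 count=1
After op 2 (read()): arr=[3 _ _ _] head=1 tail=1 count=0
After op 3 (write(5)): arr=[3 5 _ _] head=1 tail=2 count=1
After op 4 (write(11)): arr=[3 5 11 _] head=1 tail=3 count=2
After op 5 (read()): arr=[3 5 11 _] head=2 tail=3 count=1
After op 6 (read()): arr=[3 5 11 _] head=3 tail=3 count=0
After op 7 (write(13)): arr=[3 5 11 13] head=3 tail=0 count=1
After op 8 (write(1)): arr=[1 5 11 13] head=3 tail=1 count=2
After op 9 (write(9)): arr=[1 9 11 13] head=3 tail=2 count=3
After op 10 (write(10)): arr=[1 9 10 13] head=3 tail=3 count=4
After op 11 (write(4)): arr=[1 9 10 4] head=0 tail=0 count=4

Answer: 11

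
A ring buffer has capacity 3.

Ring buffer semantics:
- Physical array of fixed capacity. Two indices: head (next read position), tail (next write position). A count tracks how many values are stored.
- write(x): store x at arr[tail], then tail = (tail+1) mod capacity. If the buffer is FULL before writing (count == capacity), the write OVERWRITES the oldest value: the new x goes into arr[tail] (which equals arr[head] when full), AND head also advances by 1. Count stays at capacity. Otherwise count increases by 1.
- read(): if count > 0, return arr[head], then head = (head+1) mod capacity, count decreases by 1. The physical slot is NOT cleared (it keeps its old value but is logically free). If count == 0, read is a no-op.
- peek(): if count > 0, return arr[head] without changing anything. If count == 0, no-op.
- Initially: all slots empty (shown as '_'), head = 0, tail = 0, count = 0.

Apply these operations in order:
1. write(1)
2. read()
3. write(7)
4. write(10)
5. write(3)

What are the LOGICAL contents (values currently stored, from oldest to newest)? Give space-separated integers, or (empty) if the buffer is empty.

After op 1 (write(1)): arr=[1 _ _] head=0 tail=1 count=1
After op 2 (read()): arr=[1 _ _] head=1 tail=1 count=0
After op 3 (write(7)): arr=[1 7 _] head=1 tail=2 count=1
After op 4 (write(10)): arr=[1 7 10] head=1 tail=0 count=2
After op 5 (write(3)): arr=[3 7 10] head=1 tail=1 count=3

Answer: 7 10 3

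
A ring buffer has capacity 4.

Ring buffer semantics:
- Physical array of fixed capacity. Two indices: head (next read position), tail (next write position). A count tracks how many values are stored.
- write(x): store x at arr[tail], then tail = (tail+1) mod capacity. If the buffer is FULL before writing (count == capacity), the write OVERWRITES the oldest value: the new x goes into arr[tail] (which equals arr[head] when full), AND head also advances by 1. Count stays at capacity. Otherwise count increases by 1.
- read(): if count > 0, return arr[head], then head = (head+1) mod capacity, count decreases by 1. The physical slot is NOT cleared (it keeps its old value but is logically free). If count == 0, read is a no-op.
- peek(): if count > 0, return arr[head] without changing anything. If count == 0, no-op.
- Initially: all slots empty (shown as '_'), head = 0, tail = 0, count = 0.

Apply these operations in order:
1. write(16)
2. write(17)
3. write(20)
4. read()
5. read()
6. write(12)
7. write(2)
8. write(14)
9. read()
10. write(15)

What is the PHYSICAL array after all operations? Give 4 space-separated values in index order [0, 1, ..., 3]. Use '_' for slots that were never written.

Answer: 2 14 15 12

Derivation:
After op 1 (write(16)): arr=[16 _ _ _] head=0 tail=1 count=1
After op 2 (write(17)): arr=[16 17 _ _] head=0 tail=2 count=2
After op 3 (write(20)): arr=[16 17 20 _] head=0 tail=3 count=3
After op 4 (read()): arr=[16 17 20 _] head=1 tail=3 count=2
After op 5 (read()): arr=[16 17 20 _] head=2 tail=3 count=1
After op 6 (write(12)): arr=[16 17 20 12] head=2 tail=0 count=2
After op 7 (write(2)): arr=[2 17 20 12] head=2 tail=1 count=3
After op 8 (write(14)): arr=[2 14 20 12] head=2 tail=2 count=4
After op 9 (read()): arr=[2 14 20 12] head=3 tail=2 count=3
After op 10 (write(15)): arr=[2 14 15 12] head=3 tail=3 count=4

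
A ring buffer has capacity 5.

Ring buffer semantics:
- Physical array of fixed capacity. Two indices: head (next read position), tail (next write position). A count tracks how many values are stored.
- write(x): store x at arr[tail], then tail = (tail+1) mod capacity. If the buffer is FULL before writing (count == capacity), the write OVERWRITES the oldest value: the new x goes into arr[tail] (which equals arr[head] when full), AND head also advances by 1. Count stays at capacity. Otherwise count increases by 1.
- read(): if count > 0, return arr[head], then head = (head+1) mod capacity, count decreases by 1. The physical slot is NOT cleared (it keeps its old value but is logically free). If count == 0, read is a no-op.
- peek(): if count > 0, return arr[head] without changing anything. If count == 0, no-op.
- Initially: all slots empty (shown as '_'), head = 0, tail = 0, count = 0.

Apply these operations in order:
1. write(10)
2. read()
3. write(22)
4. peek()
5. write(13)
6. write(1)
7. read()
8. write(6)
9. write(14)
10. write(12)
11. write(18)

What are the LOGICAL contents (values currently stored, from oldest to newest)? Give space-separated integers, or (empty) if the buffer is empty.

Answer: 1 6 14 12 18

Derivation:
After op 1 (write(10)): arr=[10 _ _ _ _] head=0 tail=1 count=1
After op 2 (read()): arr=[10 _ _ _ _] head=1 tail=1 count=0
After op 3 (write(22)): arr=[10 22 _ _ _] head=1 tail=2 count=1
After op 4 (peek()): arr=[10 22 _ _ _] head=1 tail=2 count=1
After op 5 (write(13)): arr=[10 22 13 _ _] head=1 tail=3 count=2
After op 6 (write(1)): arr=[10 22 13 1 _] head=1 tail=4 count=3
After op 7 (read()): arr=[10 22 13 1 _] head=2 tail=4 count=2
After op 8 (write(6)): arr=[10 22 13 1 6] head=2 tail=0 count=3
After op 9 (write(14)): arr=[14 22 13 1 6] head=2 tail=1 count=4
After op 10 (write(12)): arr=[14 12 13 1 6] head=2 tail=2 count=5
After op 11 (write(18)): arr=[14 12 18 1 6] head=3 tail=3 count=5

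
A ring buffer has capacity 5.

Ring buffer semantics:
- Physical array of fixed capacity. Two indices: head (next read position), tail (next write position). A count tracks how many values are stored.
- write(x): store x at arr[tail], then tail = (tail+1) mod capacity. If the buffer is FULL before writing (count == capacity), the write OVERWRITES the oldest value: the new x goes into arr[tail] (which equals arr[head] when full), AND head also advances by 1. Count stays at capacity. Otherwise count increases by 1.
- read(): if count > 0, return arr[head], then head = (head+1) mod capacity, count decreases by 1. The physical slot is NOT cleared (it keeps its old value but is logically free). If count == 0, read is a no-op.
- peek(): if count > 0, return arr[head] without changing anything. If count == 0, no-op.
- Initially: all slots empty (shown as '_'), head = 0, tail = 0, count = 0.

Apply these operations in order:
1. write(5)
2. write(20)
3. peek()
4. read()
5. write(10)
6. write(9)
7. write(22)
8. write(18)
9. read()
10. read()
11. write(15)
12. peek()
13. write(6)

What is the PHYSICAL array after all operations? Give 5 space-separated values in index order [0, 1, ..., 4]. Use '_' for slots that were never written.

After op 1 (write(5)): arr=[5 _ _ _ _] head=0 tail=1 count=1
After op 2 (write(20)): arr=[5 20 _ _ _] head=0 tail=2 count=2
After op 3 (peek()): arr=[5 20 _ _ _] head=0 tail=2 count=2
After op 4 (read()): arr=[5 20 _ _ _] head=1 tail=2 count=1
After op 5 (write(10)): arr=[5 20 10 _ _] head=1 tail=3 count=2
After op 6 (write(9)): arr=[5 20 10 9 _] head=1 tail=4 count=3
After op 7 (write(22)): arr=[5 20 10 9 22] head=1 tail=0 count=4
After op 8 (write(18)): arr=[18 20 10 9 22] head=1 tail=1 count=5
After op 9 (read()): arr=[18 20 10 9 22] head=2 tail=1 count=4
After op 10 (read()): arr=[18 20 10 9 22] head=3 tail=1 count=3
After op 11 (write(15)): arr=[18 15 10 9 22] head=3 tail=2 count=4
After op 12 (peek()): arr=[18 15 10 9 22] head=3 tail=2 count=4
After op 13 (write(6)): arr=[18 15 6 9 22] head=3 tail=3 count=5

Answer: 18 15 6 9 22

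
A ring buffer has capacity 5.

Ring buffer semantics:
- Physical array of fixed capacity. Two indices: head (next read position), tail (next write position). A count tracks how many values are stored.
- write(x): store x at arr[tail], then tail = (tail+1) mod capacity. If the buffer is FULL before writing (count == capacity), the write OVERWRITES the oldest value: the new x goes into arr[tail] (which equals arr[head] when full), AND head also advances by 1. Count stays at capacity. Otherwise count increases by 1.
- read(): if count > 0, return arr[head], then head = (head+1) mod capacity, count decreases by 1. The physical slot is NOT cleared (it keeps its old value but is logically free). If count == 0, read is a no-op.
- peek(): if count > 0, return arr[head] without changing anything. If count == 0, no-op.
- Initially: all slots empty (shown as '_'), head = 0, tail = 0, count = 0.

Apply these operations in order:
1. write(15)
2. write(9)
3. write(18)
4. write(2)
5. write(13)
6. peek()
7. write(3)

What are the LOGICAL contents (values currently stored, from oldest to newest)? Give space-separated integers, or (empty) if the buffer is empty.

Answer: 9 18 2 13 3

Derivation:
After op 1 (write(15)): arr=[15 _ _ _ _] head=0 tail=1 count=1
After op 2 (write(9)): arr=[15 9 _ _ _] head=0 tail=2 count=2
After op 3 (write(18)): arr=[15 9 18 _ _] head=0 tail=3 count=3
After op 4 (write(2)): arr=[15 9 18 2 _] head=0 tail=4 count=4
After op 5 (write(13)): arr=[15 9 18 2 13] head=0 tail=0 count=5
After op 6 (peek()): arr=[15 9 18 2 13] head=0 tail=0 count=5
After op 7 (write(3)): arr=[3 9 18 2 13] head=1 tail=1 count=5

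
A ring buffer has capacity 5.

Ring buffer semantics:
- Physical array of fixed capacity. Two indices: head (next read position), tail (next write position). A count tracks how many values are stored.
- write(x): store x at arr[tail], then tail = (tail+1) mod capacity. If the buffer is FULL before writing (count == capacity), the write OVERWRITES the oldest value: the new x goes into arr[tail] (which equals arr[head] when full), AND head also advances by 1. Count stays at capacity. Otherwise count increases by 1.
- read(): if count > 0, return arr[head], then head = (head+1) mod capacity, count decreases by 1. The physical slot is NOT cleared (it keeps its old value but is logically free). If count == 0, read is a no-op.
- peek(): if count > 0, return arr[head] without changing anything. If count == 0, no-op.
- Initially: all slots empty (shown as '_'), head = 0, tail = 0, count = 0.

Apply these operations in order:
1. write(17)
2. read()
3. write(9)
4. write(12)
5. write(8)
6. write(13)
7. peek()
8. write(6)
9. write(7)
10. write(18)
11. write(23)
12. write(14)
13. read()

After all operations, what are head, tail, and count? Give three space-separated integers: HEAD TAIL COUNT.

Answer: 1 0 4

Derivation:
After op 1 (write(17)): arr=[17 _ _ _ _] head=0 tail=1 count=1
After op 2 (read()): arr=[17 _ _ _ _] head=1 tail=1 count=0
After op 3 (write(9)): arr=[17 9 _ _ _] head=1 tail=2 count=1
After op 4 (write(12)): arr=[17 9 12 _ _] head=1 tail=3 count=2
After op 5 (write(8)): arr=[17 9 12 8 _] head=1 tail=4 count=3
After op 6 (write(13)): arr=[17 9 12 8 13] head=1 tail=0 count=4
After op 7 (peek()): arr=[17 9 12 8 13] head=1 tail=0 count=4
After op 8 (write(6)): arr=[6 9 12 8 13] head=1 tail=1 count=5
After op 9 (write(7)): arr=[6 7 12 8 13] head=2 tail=2 count=5
After op 10 (write(18)): arr=[6 7 18 8 13] head=3 tail=3 count=5
After op 11 (write(23)): arr=[6 7 18 23 13] head=4 tail=4 count=5
After op 12 (write(14)): arr=[6 7 18 23 14] head=0 tail=0 count=5
After op 13 (read()): arr=[6 7 18 23 14] head=1 tail=0 count=4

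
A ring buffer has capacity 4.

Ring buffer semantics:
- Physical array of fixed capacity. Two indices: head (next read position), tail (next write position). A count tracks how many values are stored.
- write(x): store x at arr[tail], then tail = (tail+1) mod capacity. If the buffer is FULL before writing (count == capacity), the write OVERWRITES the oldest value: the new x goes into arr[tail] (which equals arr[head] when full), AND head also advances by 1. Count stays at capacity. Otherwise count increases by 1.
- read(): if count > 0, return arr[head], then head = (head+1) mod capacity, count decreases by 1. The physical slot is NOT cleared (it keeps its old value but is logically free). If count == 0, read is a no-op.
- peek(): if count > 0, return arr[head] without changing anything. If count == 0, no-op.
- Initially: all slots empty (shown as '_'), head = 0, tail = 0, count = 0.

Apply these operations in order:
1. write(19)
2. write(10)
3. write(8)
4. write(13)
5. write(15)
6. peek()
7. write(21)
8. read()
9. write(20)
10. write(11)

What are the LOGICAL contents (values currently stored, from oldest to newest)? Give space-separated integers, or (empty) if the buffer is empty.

After op 1 (write(19)): arr=[19 _ _ _] head=0 tail=1 count=1
After op 2 (write(10)): arr=[19 10 _ _] head=0 tail=2 count=2
After op 3 (write(8)): arr=[19 10 8 _] head=0 tail=3 count=3
After op 4 (write(13)): arr=[19 10 8 13] head=0 tail=0 count=4
After op 5 (write(15)): arr=[15 10 8 13] head=1 tail=1 count=4
After op 6 (peek()): arr=[15 10 8 13] head=1 tail=1 count=4
After op 7 (write(21)): arr=[15 21 8 13] head=2 tail=2 count=4
After op 8 (read()): arr=[15 21 8 13] head=3 tail=2 count=3
After op 9 (write(20)): arr=[15 21 20 13] head=3 tail=3 count=4
After op 10 (write(11)): arr=[15 21 20 11] head=0 tail=0 count=4

Answer: 15 21 20 11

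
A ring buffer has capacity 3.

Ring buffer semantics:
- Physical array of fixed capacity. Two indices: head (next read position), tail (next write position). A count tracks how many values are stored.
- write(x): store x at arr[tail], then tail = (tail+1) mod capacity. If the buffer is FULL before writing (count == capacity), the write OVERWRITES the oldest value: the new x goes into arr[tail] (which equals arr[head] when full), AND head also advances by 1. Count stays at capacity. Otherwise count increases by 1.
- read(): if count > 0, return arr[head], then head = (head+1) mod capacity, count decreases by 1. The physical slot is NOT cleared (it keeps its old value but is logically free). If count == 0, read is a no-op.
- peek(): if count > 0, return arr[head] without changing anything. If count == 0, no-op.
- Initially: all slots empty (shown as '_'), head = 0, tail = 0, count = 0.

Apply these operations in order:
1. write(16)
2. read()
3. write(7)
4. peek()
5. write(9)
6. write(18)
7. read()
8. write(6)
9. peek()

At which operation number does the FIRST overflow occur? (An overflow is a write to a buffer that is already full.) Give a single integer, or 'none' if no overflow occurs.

Answer: none

Derivation:
After op 1 (write(16)): arr=[16 _ _] head=0 tail=1 count=1
After op 2 (read()): arr=[16 _ _] head=1 tail=1 count=0
After op 3 (write(7)): arr=[16 7 _] head=1 tail=2 count=1
After op 4 (peek()): arr=[16 7 _] head=1 tail=2 count=1
After op 5 (write(9)): arr=[16 7 9] head=1 tail=0 count=2
After op 6 (write(18)): arr=[18 7 9] head=1 tail=1 count=3
After op 7 (read()): arr=[18 7 9] head=2 tail=1 count=2
After op 8 (write(6)): arr=[18 6 9] head=2 tail=2 count=3
After op 9 (peek()): arr=[18 6 9] head=2 tail=2 count=3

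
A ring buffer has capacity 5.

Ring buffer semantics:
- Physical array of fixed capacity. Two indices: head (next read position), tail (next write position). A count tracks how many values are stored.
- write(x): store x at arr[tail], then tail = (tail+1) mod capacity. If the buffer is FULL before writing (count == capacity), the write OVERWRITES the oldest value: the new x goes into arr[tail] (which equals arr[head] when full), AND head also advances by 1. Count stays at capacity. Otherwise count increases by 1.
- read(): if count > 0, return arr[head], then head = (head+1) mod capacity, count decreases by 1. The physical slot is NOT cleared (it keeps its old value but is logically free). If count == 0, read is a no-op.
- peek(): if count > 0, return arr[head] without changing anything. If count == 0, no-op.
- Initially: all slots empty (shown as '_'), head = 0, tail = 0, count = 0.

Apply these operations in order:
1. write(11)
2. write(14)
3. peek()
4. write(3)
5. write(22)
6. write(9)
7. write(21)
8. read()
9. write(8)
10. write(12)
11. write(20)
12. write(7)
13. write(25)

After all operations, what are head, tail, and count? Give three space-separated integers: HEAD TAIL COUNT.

After op 1 (write(11)): arr=[11 _ _ _ _] head=0 tail=1 count=1
After op 2 (write(14)): arr=[11 14 _ _ _] head=0 tail=2 count=2
After op 3 (peek()): arr=[11 14 _ _ _] head=0 tail=2 count=2
After op 4 (write(3)): arr=[11 14 3 _ _] head=0 tail=3 count=3
After op 5 (write(22)): arr=[11 14 3 22 _] head=0 tail=4 count=4
After op 6 (write(9)): arr=[11 14 3 22 9] head=0 tail=0 count=5
After op 7 (write(21)): arr=[21 14 3 22 9] head=1 tail=1 count=5
After op 8 (read()): arr=[21 14 3 22 9] head=2 tail=1 count=4
After op 9 (write(8)): arr=[21 8 3 22 9] head=2 tail=2 count=5
After op 10 (write(12)): arr=[21 8 12 22 9] head=3 tail=3 count=5
After op 11 (write(20)): arr=[21 8 12 20 9] head=4 tail=4 count=5
After op 12 (write(7)): arr=[21 8 12 20 7] head=0 tail=0 count=5
After op 13 (write(25)): arr=[25 8 12 20 7] head=1 tail=1 count=5

Answer: 1 1 5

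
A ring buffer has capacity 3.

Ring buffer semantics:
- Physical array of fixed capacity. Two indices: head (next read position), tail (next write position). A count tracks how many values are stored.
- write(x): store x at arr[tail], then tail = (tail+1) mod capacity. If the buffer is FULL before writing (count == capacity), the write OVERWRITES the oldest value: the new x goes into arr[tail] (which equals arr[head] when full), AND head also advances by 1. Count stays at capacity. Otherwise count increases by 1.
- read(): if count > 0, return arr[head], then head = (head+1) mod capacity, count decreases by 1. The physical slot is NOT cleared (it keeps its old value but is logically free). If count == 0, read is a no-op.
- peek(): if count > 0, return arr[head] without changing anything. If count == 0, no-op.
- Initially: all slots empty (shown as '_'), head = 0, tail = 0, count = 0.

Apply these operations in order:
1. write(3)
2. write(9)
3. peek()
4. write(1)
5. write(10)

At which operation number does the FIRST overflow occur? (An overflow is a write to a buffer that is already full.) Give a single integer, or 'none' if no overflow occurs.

Answer: 5

Derivation:
After op 1 (write(3)): arr=[3 _ _] head=0 tail=1 count=1
After op 2 (write(9)): arr=[3 9 _] head=0 tail=2 count=2
After op 3 (peek()): arr=[3 9 _] head=0 tail=2 count=2
After op 4 (write(1)): arr=[3 9 1] head=0 tail=0 count=3
After op 5 (write(10)): arr=[10 9 1] head=1 tail=1 count=3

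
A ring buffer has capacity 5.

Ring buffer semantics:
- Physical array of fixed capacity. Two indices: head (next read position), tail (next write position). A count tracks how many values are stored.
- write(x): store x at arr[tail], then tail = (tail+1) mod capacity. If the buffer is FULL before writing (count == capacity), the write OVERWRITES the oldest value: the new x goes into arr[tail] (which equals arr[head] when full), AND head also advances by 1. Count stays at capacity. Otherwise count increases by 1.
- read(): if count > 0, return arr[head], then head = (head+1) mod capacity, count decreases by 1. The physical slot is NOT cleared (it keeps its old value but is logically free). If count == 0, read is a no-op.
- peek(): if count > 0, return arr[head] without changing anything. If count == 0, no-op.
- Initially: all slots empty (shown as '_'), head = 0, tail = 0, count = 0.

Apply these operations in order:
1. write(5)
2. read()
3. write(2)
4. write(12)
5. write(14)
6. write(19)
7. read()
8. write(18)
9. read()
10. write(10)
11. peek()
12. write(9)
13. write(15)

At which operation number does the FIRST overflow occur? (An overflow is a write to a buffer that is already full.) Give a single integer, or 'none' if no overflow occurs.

Answer: 13

Derivation:
After op 1 (write(5)): arr=[5 _ _ _ _] head=0 tail=1 count=1
After op 2 (read()): arr=[5 _ _ _ _] head=1 tail=1 count=0
After op 3 (write(2)): arr=[5 2 _ _ _] head=1 tail=2 count=1
After op 4 (write(12)): arr=[5 2 12 _ _] head=1 tail=3 count=2
After op 5 (write(14)): arr=[5 2 12 14 _] head=1 tail=4 count=3
After op 6 (write(19)): arr=[5 2 12 14 19] head=1 tail=0 count=4
After op 7 (read()): arr=[5 2 12 14 19] head=2 tail=0 count=3
After op 8 (write(18)): arr=[18 2 12 14 19] head=2 tail=1 count=4
After op 9 (read()): arr=[18 2 12 14 19] head=3 tail=1 count=3
After op 10 (write(10)): arr=[18 10 12 14 19] head=3 tail=2 count=4
After op 11 (peek()): arr=[18 10 12 14 19] head=3 tail=2 count=4
After op 12 (write(9)): arr=[18 10 9 14 19] head=3 tail=3 count=5
After op 13 (write(15)): arr=[18 10 9 15 19] head=4 tail=4 count=5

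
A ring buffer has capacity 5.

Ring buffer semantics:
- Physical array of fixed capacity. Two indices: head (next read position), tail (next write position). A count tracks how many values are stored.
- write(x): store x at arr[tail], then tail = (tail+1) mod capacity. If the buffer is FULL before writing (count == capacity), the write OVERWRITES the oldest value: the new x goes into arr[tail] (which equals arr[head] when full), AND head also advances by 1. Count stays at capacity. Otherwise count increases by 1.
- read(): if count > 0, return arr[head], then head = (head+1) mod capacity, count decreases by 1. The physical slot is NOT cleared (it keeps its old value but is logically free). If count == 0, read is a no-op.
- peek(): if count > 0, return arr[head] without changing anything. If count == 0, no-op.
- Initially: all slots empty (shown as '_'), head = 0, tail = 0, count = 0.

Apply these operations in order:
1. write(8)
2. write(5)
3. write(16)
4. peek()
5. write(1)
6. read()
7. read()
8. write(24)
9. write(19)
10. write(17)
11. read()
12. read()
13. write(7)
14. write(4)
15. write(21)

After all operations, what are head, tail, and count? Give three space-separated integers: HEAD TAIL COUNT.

Answer: 0 0 5

Derivation:
After op 1 (write(8)): arr=[8 _ _ _ _] head=0 tail=1 count=1
After op 2 (write(5)): arr=[8 5 _ _ _] head=0 tail=2 count=2
After op 3 (write(16)): arr=[8 5 16 _ _] head=0 tail=3 count=3
After op 4 (peek()): arr=[8 5 16 _ _] head=0 tail=3 count=3
After op 5 (write(1)): arr=[8 5 16 1 _] head=0 tail=4 count=4
After op 6 (read()): arr=[8 5 16 1 _] head=1 tail=4 count=3
After op 7 (read()): arr=[8 5 16 1 _] head=2 tail=4 count=2
After op 8 (write(24)): arr=[8 5 16 1 24] head=2 tail=0 count=3
After op 9 (write(19)): arr=[19 5 16 1 24] head=2 tail=1 count=4
After op 10 (write(17)): arr=[19 17 16 1 24] head=2 tail=2 count=5
After op 11 (read()): arr=[19 17 16 1 24] head=3 tail=2 count=4
After op 12 (read()): arr=[19 17 16 1 24] head=4 tail=2 count=3
After op 13 (write(7)): arr=[19 17 7 1 24] head=4 tail=3 count=4
After op 14 (write(4)): arr=[19 17 7 4 24] head=4 tail=4 count=5
After op 15 (write(21)): arr=[19 17 7 4 21] head=0 tail=0 count=5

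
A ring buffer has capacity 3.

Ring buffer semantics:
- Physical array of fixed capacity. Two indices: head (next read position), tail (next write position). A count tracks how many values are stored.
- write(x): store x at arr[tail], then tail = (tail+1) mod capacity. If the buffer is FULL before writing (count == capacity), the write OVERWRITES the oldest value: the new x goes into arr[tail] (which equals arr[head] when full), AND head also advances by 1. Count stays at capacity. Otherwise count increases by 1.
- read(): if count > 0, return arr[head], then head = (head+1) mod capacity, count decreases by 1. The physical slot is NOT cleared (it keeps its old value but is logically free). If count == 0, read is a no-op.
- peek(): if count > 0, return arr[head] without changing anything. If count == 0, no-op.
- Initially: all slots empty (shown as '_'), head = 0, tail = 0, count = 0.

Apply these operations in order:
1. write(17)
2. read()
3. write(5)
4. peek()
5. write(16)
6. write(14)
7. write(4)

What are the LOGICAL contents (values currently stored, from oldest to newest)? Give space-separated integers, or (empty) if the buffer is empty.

Answer: 16 14 4

Derivation:
After op 1 (write(17)): arr=[17 _ _] head=0 tail=1 count=1
After op 2 (read()): arr=[17 _ _] head=1 tail=1 count=0
After op 3 (write(5)): arr=[17 5 _] head=1 tail=2 count=1
After op 4 (peek()): arr=[17 5 _] head=1 tail=2 count=1
After op 5 (write(16)): arr=[17 5 16] head=1 tail=0 count=2
After op 6 (write(14)): arr=[14 5 16] head=1 tail=1 count=3
After op 7 (write(4)): arr=[14 4 16] head=2 tail=2 count=3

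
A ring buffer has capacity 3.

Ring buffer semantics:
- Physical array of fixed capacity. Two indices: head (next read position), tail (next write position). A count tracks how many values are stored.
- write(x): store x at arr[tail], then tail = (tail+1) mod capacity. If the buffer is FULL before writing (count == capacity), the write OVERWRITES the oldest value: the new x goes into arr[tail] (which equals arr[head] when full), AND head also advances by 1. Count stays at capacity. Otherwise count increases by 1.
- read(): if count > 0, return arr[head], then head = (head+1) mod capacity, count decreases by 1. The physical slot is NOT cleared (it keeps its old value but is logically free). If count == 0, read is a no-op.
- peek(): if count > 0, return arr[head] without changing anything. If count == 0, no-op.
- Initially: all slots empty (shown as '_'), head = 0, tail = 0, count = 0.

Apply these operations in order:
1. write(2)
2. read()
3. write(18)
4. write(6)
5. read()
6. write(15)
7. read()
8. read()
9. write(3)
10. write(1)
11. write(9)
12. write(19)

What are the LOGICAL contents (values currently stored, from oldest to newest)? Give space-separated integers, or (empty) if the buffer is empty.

After op 1 (write(2)): arr=[2 _ _] head=0 tail=1 count=1
After op 2 (read()): arr=[2 _ _] head=1 tail=1 count=0
After op 3 (write(18)): arr=[2 18 _] head=1 tail=2 count=1
After op 4 (write(6)): arr=[2 18 6] head=1 tail=0 count=2
After op 5 (read()): arr=[2 18 6] head=2 tail=0 count=1
After op 6 (write(15)): arr=[15 18 6] head=2 tail=1 count=2
After op 7 (read()): arr=[15 18 6] head=0 tail=1 count=1
After op 8 (read()): arr=[15 18 6] head=1 tail=1 count=0
After op 9 (write(3)): arr=[15 3 6] head=1 tail=2 count=1
After op 10 (write(1)): arr=[15 3 1] head=1 tail=0 count=2
After op 11 (write(9)): arr=[9 3 1] head=1 tail=1 count=3
After op 12 (write(19)): arr=[9 19 1] head=2 tail=2 count=3

Answer: 1 9 19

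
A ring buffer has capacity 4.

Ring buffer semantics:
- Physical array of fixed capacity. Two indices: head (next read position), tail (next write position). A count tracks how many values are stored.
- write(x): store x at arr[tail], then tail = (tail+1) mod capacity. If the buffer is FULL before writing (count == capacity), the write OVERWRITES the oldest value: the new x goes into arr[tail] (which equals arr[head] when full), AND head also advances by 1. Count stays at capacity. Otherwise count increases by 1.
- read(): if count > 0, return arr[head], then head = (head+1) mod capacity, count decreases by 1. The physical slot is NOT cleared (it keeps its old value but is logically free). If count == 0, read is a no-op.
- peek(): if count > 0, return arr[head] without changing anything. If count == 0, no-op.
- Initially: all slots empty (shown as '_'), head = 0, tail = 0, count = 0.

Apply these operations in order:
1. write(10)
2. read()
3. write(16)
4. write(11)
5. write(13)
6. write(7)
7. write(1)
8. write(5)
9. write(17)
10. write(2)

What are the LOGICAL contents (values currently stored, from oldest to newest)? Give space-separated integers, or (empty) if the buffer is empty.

Answer: 1 5 17 2

Derivation:
After op 1 (write(10)): arr=[10 _ _ _] head=0 tail=1 count=1
After op 2 (read()): arr=[10 _ _ _] head=1 tail=1 count=0
After op 3 (write(16)): arr=[10 16 _ _] head=1 tail=2 count=1
After op 4 (write(11)): arr=[10 16 11 _] head=1 tail=3 count=2
After op 5 (write(13)): arr=[10 16 11 13] head=1 tail=0 count=3
After op 6 (write(7)): arr=[7 16 11 13] head=1 tail=1 count=4
After op 7 (write(1)): arr=[7 1 11 13] head=2 tail=2 count=4
After op 8 (write(5)): arr=[7 1 5 13] head=3 tail=3 count=4
After op 9 (write(17)): arr=[7 1 5 17] head=0 tail=0 count=4
After op 10 (write(2)): arr=[2 1 5 17] head=1 tail=1 count=4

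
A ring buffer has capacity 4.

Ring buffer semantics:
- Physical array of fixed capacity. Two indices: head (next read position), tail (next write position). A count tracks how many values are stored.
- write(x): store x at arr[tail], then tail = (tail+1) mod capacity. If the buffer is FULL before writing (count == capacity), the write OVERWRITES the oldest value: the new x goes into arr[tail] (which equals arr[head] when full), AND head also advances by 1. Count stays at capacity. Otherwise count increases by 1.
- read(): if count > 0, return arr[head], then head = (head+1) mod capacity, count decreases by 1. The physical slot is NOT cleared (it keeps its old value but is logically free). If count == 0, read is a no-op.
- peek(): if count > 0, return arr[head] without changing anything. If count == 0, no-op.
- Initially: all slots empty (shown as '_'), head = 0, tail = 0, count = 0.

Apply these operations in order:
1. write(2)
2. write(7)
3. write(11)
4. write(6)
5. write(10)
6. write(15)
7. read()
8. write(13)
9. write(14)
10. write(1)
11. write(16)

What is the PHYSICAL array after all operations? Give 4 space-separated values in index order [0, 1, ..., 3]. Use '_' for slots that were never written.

After op 1 (write(2)): arr=[2 _ _ _] head=0 tail=1 count=1
After op 2 (write(7)): arr=[2 7 _ _] head=0 tail=2 count=2
After op 3 (write(11)): arr=[2 7 11 _] head=0 tail=3 count=3
After op 4 (write(6)): arr=[2 7 11 6] head=0 tail=0 count=4
After op 5 (write(10)): arr=[10 7 11 6] head=1 tail=1 count=4
After op 6 (write(15)): arr=[10 15 11 6] head=2 tail=2 count=4
After op 7 (read()): arr=[10 15 11 6] head=3 tail=2 count=3
After op 8 (write(13)): arr=[10 15 13 6] head=3 tail=3 count=4
After op 9 (write(14)): arr=[10 15 13 14] head=0 tail=0 count=4
After op 10 (write(1)): arr=[1 15 13 14] head=1 tail=1 count=4
After op 11 (write(16)): arr=[1 16 13 14] head=2 tail=2 count=4

Answer: 1 16 13 14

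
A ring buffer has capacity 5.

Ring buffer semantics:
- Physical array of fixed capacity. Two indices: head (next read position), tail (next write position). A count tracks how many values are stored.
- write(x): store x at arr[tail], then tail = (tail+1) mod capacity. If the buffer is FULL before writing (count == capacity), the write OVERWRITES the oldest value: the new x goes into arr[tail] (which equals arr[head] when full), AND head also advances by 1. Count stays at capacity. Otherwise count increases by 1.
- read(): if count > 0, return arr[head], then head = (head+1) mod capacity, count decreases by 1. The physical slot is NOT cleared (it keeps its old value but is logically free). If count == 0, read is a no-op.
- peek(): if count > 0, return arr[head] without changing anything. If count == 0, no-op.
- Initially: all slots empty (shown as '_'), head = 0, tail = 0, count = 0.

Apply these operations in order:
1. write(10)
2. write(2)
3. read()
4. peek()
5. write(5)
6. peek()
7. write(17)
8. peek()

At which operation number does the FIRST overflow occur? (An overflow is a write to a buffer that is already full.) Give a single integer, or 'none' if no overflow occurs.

Answer: none

Derivation:
After op 1 (write(10)): arr=[10 _ _ _ _] head=0 tail=1 count=1
After op 2 (write(2)): arr=[10 2 _ _ _] head=0 tail=2 count=2
After op 3 (read()): arr=[10 2 _ _ _] head=1 tail=2 count=1
After op 4 (peek()): arr=[10 2 _ _ _] head=1 tail=2 count=1
After op 5 (write(5)): arr=[10 2 5 _ _] head=1 tail=3 count=2
After op 6 (peek()): arr=[10 2 5 _ _] head=1 tail=3 count=2
After op 7 (write(17)): arr=[10 2 5 17 _] head=1 tail=4 count=3
After op 8 (peek()): arr=[10 2 5 17 _] head=1 tail=4 count=3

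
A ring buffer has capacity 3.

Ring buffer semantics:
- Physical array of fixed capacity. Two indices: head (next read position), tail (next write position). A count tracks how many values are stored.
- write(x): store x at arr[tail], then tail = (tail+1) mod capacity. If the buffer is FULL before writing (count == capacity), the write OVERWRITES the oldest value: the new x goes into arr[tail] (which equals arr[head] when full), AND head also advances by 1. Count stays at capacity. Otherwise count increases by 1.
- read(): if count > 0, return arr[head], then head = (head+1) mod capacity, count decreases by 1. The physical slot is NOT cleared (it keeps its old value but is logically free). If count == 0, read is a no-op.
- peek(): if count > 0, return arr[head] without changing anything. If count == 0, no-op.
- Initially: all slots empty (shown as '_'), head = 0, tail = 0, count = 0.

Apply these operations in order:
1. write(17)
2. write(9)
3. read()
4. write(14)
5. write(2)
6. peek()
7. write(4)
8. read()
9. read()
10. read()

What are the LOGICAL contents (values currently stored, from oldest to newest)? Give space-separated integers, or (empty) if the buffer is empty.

Answer: (empty)

Derivation:
After op 1 (write(17)): arr=[17 _ _] head=0 tail=1 count=1
After op 2 (write(9)): arr=[17 9 _] head=0 tail=2 count=2
After op 3 (read()): arr=[17 9 _] head=1 tail=2 count=1
After op 4 (write(14)): arr=[17 9 14] head=1 tail=0 count=2
After op 5 (write(2)): arr=[2 9 14] head=1 tail=1 count=3
After op 6 (peek()): arr=[2 9 14] head=1 tail=1 count=3
After op 7 (write(4)): arr=[2 4 14] head=2 tail=2 count=3
After op 8 (read()): arr=[2 4 14] head=0 tail=2 count=2
After op 9 (read()): arr=[2 4 14] head=1 tail=2 count=1
After op 10 (read()): arr=[2 4 14] head=2 tail=2 count=0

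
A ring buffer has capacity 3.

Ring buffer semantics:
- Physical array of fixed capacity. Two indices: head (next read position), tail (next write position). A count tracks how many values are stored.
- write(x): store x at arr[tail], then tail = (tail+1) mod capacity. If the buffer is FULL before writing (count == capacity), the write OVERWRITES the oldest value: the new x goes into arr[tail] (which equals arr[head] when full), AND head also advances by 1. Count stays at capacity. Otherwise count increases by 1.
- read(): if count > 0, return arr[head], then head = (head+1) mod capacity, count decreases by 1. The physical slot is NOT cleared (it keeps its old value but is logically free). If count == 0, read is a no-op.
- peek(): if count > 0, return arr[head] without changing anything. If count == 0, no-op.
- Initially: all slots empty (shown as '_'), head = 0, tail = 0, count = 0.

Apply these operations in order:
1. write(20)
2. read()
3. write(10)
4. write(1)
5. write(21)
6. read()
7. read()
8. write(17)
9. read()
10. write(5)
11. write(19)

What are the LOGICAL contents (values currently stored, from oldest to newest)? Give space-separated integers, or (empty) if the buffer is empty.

Answer: 17 5 19

Derivation:
After op 1 (write(20)): arr=[20 _ _] head=0 tail=1 count=1
After op 2 (read()): arr=[20 _ _] head=1 tail=1 count=0
After op 3 (write(10)): arr=[20 10 _] head=1 tail=2 count=1
After op 4 (write(1)): arr=[20 10 1] head=1 tail=0 count=2
After op 5 (write(21)): arr=[21 10 1] head=1 tail=1 count=3
After op 6 (read()): arr=[21 10 1] head=2 tail=1 count=2
After op 7 (read()): arr=[21 10 1] head=0 tail=1 count=1
After op 8 (write(17)): arr=[21 17 1] head=0 tail=2 count=2
After op 9 (read()): arr=[21 17 1] head=1 tail=2 count=1
After op 10 (write(5)): arr=[21 17 5] head=1 tail=0 count=2
After op 11 (write(19)): arr=[19 17 5] head=1 tail=1 count=3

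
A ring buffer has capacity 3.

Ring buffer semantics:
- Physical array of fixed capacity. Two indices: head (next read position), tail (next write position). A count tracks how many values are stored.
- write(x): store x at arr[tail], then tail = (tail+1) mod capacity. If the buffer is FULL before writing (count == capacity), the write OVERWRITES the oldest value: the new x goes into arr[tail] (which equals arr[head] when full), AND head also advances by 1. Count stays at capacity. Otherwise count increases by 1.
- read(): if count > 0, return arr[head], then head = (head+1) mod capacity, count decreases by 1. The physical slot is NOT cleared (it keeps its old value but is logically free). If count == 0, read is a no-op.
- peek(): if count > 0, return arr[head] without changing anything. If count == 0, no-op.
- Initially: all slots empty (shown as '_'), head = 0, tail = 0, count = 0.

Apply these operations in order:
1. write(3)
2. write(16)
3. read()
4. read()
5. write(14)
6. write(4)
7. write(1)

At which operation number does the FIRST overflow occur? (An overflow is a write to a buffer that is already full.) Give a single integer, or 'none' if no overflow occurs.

After op 1 (write(3)): arr=[3 _ _] head=0 tail=1 count=1
After op 2 (write(16)): arr=[3 16 _] head=0 tail=2 count=2
After op 3 (read()): arr=[3 16 _] head=1 tail=2 count=1
After op 4 (read()): arr=[3 16 _] head=2 tail=2 count=0
After op 5 (write(14)): arr=[3 16 14] head=2 tail=0 count=1
After op 6 (write(4)): arr=[4 16 14] head=2 tail=1 count=2
After op 7 (write(1)): arr=[4 1 14] head=2 tail=2 count=3

Answer: none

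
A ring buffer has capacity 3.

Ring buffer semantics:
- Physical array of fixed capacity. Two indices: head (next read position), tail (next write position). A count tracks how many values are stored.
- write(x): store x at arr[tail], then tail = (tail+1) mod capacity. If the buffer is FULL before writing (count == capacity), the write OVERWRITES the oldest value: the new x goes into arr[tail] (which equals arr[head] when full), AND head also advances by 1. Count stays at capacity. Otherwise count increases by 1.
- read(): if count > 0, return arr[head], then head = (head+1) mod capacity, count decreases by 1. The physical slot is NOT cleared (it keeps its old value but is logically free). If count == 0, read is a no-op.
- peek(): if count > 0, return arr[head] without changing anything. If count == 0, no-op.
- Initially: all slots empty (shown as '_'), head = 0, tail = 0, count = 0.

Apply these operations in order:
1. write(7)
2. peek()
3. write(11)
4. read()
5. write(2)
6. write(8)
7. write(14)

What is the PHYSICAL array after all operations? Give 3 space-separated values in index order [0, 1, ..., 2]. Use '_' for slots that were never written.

After op 1 (write(7)): arr=[7 _ _] head=0 tail=1 count=1
After op 2 (peek()): arr=[7 _ _] head=0 tail=1 count=1
After op 3 (write(11)): arr=[7 11 _] head=0 tail=2 count=2
After op 4 (read()): arr=[7 11 _] head=1 tail=2 count=1
After op 5 (write(2)): arr=[7 11 2] head=1 tail=0 count=2
After op 6 (write(8)): arr=[8 11 2] head=1 tail=1 count=3
After op 7 (write(14)): arr=[8 14 2] head=2 tail=2 count=3

Answer: 8 14 2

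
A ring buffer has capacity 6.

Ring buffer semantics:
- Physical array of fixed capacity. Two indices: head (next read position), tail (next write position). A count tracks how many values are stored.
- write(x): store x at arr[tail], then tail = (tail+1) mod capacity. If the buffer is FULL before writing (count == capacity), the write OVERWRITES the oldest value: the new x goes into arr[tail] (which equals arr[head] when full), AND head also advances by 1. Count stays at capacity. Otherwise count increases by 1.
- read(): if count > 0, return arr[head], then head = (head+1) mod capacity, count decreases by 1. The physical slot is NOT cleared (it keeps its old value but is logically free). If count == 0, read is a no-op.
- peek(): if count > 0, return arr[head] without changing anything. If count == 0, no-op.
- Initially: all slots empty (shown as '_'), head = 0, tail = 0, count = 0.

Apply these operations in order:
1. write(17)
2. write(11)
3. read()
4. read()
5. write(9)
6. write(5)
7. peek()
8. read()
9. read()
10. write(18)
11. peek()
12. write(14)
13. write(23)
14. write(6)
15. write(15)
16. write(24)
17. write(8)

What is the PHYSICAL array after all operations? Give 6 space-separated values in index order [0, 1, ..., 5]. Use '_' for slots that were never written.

After op 1 (write(17)): arr=[17 _ _ _ _ _] head=0 tail=1 count=1
After op 2 (write(11)): arr=[17 11 _ _ _ _] head=0 tail=2 count=2
After op 3 (read()): arr=[17 11 _ _ _ _] head=1 tail=2 count=1
After op 4 (read()): arr=[17 11 _ _ _ _] head=2 tail=2 count=0
After op 5 (write(9)): arr=[17 11 9 _ _ _] head=2 tail=3 count=1
After op 6 (write(5)): arr=[17 11 9 5 _ _] head=2 tail=4 count=2
After op 7 (peek()): arr=[17 11 9 5 _ _] head=2 tail=4 count=2
After op 8 (read()): arr=[17 11 9 5 _ _] head=3 tail=4 count=1
After op 9 (read()): arr=[17 11 9 5 _ _] head=4 tail=4 count=0
After op 10 (write(18)): arr=[17 11 9 5 18 _] head=4 tail=5 count=1
After op 11 (peek()): arr=[17 11 9 5 18 _] head=4 tail=5 count=1
After op 12 (write(14)): arr=[17 11 9 5 18 14] head=4 tail=0 count=2
After op 13 (write(23)): arr=[23 11 9 5 18 14] head=4 tail=1 count=3
After op 14 (write(6)): arr=[23 6 9 5 18 14] head=4 tail=2 count=4
After op 15 (write(15)): arr=[23 6 15 5 18 14] head=4 tail=3 count=5
After op 16 (write(24)): arr=[23 6 15 24 18 14] head=4 tail=4 count=6
After op 17 (write(8)): arr=[23 6 15 24 8 14] head=5 tail=5 count=6

Answer: 23 6 15 24 8 14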